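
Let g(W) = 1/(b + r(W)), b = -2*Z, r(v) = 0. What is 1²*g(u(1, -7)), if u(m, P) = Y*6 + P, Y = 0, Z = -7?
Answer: 1/14 ≈ 0.071429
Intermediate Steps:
b = 14 (b = -2*(-7) = 14)
u(m, P) = P (u(m, P) = 0*6 + P = 0 + P = P)
g(W) = 1/14 (g(W) = 1/(14 + 0) = 1/14)
1²*g(u(1, -7)) = 1²*(1/14) = 1*(1/14) = 1/14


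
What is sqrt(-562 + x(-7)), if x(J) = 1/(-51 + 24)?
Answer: 5*I*sqrt(1821)/9 ≈ 23.707*I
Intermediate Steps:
x(J) = -1/27 (x(J) = 1/(-27) = -1/27)
sqrt(-562 + x(-7)) = sqrt(-562 - 1/27) = sqrt(-15175/27) = 5*I*sqrt(1821)/9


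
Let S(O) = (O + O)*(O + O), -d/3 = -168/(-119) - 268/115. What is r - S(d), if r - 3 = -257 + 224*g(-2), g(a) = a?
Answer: -2799183726/3822025 ≈ -732.38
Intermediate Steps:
d = 5388/1955 (d = -3*(-168/(-119) - 268/115) = -3*(-168*(-1/119) - 268*1/115) = -3*(24/17 - 268/115) = -3*(-1796/1955) = 5388/1955 ≈ 2.7560)
S(O) = 4*O² (S(O) = (2*O)*(2*O) = 4*O²)
r = -702 (r = 3 + (-257 + 224*(-2)) = 3 + (-257 - 448) = 3 - 705 = -702)
r - S(d) = -702 - 4*(5388/1955)² = -702 - 4*29030544/3822025 = -702 - 1*116122176/3822025 = -702 - 116122176/3822025 = -2799183726/3822025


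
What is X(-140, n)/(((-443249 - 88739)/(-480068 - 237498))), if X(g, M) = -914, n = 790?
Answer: -163963831/132997 ≈ -1232.8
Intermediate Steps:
X(-140, n)/(((-443249 - 88739)/(-480068 - 237498))) = -914*(-480068 - 237498)/(-443249 - 88739) = -914/((-531988/(-717566))) = -914/((-531988*(-1/717566))) = -914/265994/358783 = -914*358783/265994 = -163963831/132997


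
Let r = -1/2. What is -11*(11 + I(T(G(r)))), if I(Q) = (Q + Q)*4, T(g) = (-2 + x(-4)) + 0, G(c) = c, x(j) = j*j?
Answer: -1353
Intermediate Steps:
x(j) = j²
r = -½ (r = -1*½ = -½ ≈ -0.50000)
T(g) = 14 (T(g) = (-2 + (-4)²) + 0 = (-2 + 16) + 0 = 14 + 0 = 14)
I(Q) = 8*Q (I(Q) = (2*Q)*4 = 8*Q)
-11*(11 + I(T(G(r)))) = -11*(11 + 8*14) = -11*(11 + 112) = -11*123 = -1353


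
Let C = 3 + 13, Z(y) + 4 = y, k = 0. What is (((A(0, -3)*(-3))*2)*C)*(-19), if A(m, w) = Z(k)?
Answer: -7296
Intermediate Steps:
Z(y) = -4 + y
C = 16
A(m, w) = -4 (A(m, w) = -4 + 0 = -4)
(((A(0, -3)*(-3))*2)*C)*(-19) = ((-4*(-3)*2)*16)*(-19) = ((12*2)*16)*(-19) = (24*16)*(-19) = 384*(-19) = -7296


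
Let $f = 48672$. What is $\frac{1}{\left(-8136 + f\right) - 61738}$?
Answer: $- \frac{1}{21202} \approx -4.7165 \cdot 10^{-5}$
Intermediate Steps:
$\frac{1}{\left(-8136 + f\right) - 61738} = \frac{1}{\left(-8136 + 48672\right) - 61738} = \frac{1}{40536 - 61738} = \frac{1}{-21202} = - \frac{1}{21202}$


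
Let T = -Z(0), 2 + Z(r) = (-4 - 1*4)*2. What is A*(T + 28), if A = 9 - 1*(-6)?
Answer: 690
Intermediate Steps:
Z(r) = -18 (Z(r) = -2 + (-4 - 1*4)*2 = -2 + (-4 - 4)*2 = -2 - 8*2 = -2 - 16 = -18)
A = 15 (A = 9 + 6 = 15)
T = 18 (T = -1*(-18) = 18)
A*(T + 28) = 15*(18 + 28) = 15*46 = 690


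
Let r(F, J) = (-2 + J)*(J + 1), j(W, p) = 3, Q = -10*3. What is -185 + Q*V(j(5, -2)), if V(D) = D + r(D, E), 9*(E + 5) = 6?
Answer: -2725/3 ≈ -908.33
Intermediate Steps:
Q = -30
E = -13/3 (E = -5 + (1/9)*6 = -5 + 2/3 = -13/3 ≈ -4.3333)
r(F, J) = (1 + J)*(-2 + J) (r(F, J) = (-2 + J)*(1 + J) = (1 + J)*(-2 + J))
V(D) = 190/9 + D (V(D) = D + (-2 + (-13/3)**2 - 1*(-13/3)) = D + (-2 + 169/9 + 13/3) = D + 190/9 = 190/9 + D)
-185 + Q*V(j(5, -2)) = -185 - 30*(190/9 + 3) = -185 - 30*217/9 = -185 - 2170/3 = -2725/3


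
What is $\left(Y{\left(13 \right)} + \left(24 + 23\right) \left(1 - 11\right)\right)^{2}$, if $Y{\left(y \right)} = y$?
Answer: $208849$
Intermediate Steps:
$\left(Y{\left(13 \right)} + \left(24 + 23\right) \left(1 - 11\right)\right)^{2} = \left(13 + \left(24 + 23\right) \left(1 - 11\right)\right)^{2} = \left(13 + 47 \left(-10\right)\right)^{2} = \left(13 - 470\right)^{2} = \left(-457\right)^{2} = 208849$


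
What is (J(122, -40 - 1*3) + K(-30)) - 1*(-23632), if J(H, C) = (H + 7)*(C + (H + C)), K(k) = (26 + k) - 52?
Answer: 28220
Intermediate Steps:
K(k) = -26 + k
J(H, C) = (7 + H)*(H + 2*C) (J(H, C) = (7 + H)*(C + (C + H)) = (7 + H)*(H + 2*C))
(J(122, -40 - 1*3) + K(-30)) - 1*(-23632) = ((122**2 + 7*122 + 14*(-40 - 1*3) + 2*(-40 - 1*3)*122) + (-26 - 30)) - 1*(-23632) = ((14884 + 854 + 14*(-40 - 3) + 2*(-40 - 3)*122) - 56) + 23632 = ((14884 + 854 + 14*(-43) + 2*(-43)*122) - 56) + 23632 = ((14884 + 854 - 602 - 10492) - 56) + 23632 = (4644 - 56) + 23632 = 4588 + 23632 = 28220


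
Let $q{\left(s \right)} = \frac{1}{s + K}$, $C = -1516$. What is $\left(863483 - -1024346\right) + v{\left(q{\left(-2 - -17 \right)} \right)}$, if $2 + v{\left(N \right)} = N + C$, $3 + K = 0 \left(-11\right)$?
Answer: $\frac{22635733}{12} \approx 1.8863 \cdot 10^{6}$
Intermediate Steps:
$K = -3$ ($K = -3 + 0 \left(-11\right) = -3 + 0 = -3$)
$q{\left(s \right)} = \frac{1}{-3 + s}$ ($q{\left(s \right)} = \frac{1}{s - 3} = \frac{1}{-3 + s}$)
$v{\left(N \right)} = -1518 + N$ ($v{\left(N \right)} = -2 + \left(N - 1516\right) = -2 + \left(-1516 + N\right) = -1518 + N$)
$\left(863483 - -1024346\right) + v{\left(q{\left(-2 - -17 \right)} \right)} = \left(863483 - -1024346\right) - \left(1518 - \frac{1}{-3 - -15}\right) = \left(863483 + 1024346\right) - \left(1518 - \frac{1}{-3 + \left(-2 + 17\right)}\right) = 1887829 - \left(1518 - \frac{1}{-3 + 15}\right) = 1887829 - \left(1518 - \frac{1}{12}\right) = 1887829 + \left(-1518 + \frac{1}{12}\right) = 1887829 - \frac{18215}{12} = \frac{22635733}{12}$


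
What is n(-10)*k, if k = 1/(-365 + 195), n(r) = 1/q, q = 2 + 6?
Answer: -1/1360 ≈ -0.00073529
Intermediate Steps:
q = 8
n(r) = ⅛ (n(r) = 1/8 = ⅛)
k = -1/170 (k = 1/(-170) = -1/170 ≈ -0.0058824)
n(-10)*k = (⅛)*(-1/170) = -1/1360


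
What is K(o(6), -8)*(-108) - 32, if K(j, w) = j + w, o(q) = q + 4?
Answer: -248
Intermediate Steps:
o(q) = 4 + q
K(o(6), -8)*(-108) - 32 = ((4 + 6) - 8)*(-108) - 32 = (10 - 8)*(-108) - 32 = 2*(-108) - 32 = -216 - 32 = -248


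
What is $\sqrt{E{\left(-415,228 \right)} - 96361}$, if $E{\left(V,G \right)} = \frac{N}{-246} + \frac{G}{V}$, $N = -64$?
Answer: $\frac{i \sqrt{251078206749405}}{51045} \approx 310.42 i$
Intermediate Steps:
$E{\left(V,G \right)} = \frac{32}{123} + \frac{G}{V}$ ($E{\left(V,G \right)} = - \frac{64}{-246} + \frac{G}{V} = \left(-64\right) \left(- \frac{1}{246}\right) + \frac{G}{V} = \frac{32}{123} + \frac{G}{V}$)
$\sqrt{E{\left(-415,228 \right)} - 96361} = \sqrt{\left(\frac{32}{123} + \frac{228}{-415}\right) - 96361} = \sqrt{\left(\frac{32}{123} + 228 \left(- \frac{1}{415}\right)\right) - 96361} = \sqrt{\left(\frac{32}{123} - \frac{228}{415}\right) - 96361} = \sqrt{- \frac{14764}{51045} - 96361} = \sqrt{- \frac{4918762009}{51045}} = \frac{i \sqrt{251078206749405}}{51045}$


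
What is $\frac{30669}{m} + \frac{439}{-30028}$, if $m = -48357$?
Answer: $- \frac{314052485}{484021332} \approx -0.64884$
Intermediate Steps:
$\frac{30669}{m} + \frac{439}{-30028} = \frac{30669}{-48357} + \frac{439}{-30028} = 30669 \left(- \frac{1}{48357}\right) + 439 \left(- \frac{1}{30028}\right) = - \frac{10223}{16119} - \frac{439}{30028} = - \frac{314052485}{484021332}$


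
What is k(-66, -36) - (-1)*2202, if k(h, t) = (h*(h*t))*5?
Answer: -781878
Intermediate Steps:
k(h, t) = 5*t*h**2 (k(h, t) = (t*h**2)*5 = 5*t*h**2)
k(-66, -36) - (-1)*2202 = 5*(-36)*(-66)**2 - (-1)*2202 = 5*(-36)*4356 - 1*(-2202) = -784080 + 2202 = -781878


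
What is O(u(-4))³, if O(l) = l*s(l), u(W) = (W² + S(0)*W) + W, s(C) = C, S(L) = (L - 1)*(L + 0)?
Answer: 2985984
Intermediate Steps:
S(L) = L*(-1 + L) (S(L) = (-1 + L)*L = L*(-1 + L))
u(W) = W + W² (u(W) = (W² + (0*(-1 + 0))*W) + W = (W² + (0*(-1))*W) + W = (W² + 0*W) + W = (W² + 0) + W = W² + W = W + W²)
O(l) = l² (O(l) = l*l = l²)
O(u(-4))³ = ((-4*(1 - 4))²)³ = ((-4*(-3))²)³ = (12²)³ = 144³ = 2985984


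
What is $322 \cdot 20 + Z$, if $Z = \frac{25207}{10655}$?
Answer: $\frac{68643407}{10655} \approx 6442.4$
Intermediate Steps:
$Z = \frac{25207}{10655}$ ($Z = 25207 \cdot \frac{1}{10655} = \frac{25207}{10655} \approx 2.3657$)
$322 \cdot 20 + Z = 322 \cdot 20 + \frac{25207}{10655} = 6440 + \frac{25207}{10655} = \frac{68643407}{10655}$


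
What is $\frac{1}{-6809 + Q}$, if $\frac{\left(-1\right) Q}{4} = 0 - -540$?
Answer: $- \frac{1}{8969} \approx -0.0001115$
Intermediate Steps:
$Q = -2160$ ($Q = - 4 \left(0 - -540\right) = - 4 \left(0 + 540\right) = \left(-4\right) 540 = -2160$)
$\frac{1}{-6809 + Q} = \frac{1}{-6809 - 2160} = \frac{1}{-8969} = - \frac{1}{8969}$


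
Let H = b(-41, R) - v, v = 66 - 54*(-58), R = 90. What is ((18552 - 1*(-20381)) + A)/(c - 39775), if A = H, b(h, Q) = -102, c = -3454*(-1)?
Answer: -35633/36321 ≈ -0.98106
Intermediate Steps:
c = 3454
v = 3198 (v = 66 + 3132 = 3198)
H = -3300 (H = -102 - 1*3198 = -102 - 3198 = -3300)
A = -3300
((18552 - 1*(-20381)) + A)/(c - 39775) = ((18552 - 1*(-20381)) - 3300)/(3454 - 39775) = ((18552 + 20381) - 3300)/(-36321) = (38933 - 3300)*(-1/36321) = 35633*(-1/36321) = -35633/36321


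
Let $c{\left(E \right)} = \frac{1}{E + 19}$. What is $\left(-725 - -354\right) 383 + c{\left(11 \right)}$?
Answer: $- \frac{4262789}{30} \approx -1.4209 \cdot 10^{5}$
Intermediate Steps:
$c{\left(E \right)} = \frac{1}{19 + E}$
$\left(-725 - -354\right) 383 + c{\left(11 \right)} = \left(-725 - -354\right) 383 + \frac{1}{19 + 11} = \left(-725 + 354\right) 383 + \frac{1}{30} = \left(-371\right) 383 + \frac{1}{30} = -142093 + \frac{1}{30} = - \frac{4262789}{30}$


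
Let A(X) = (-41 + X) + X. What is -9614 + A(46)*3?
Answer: -9461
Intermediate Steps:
A(X) = -41 + 2*X
-9614 + A(46)*3 = -9614 + (-41 + 2*46)*3 = -9614 + (-41 + 92)*3 = -9614 + 51*3 = -9614 + 153 = -9461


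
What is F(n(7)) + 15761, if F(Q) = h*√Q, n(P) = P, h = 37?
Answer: 15761 + 37*√7 ≈ 15859.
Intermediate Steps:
F(Q) = 37*√Q
F(n(7)) + 15761 = 37*√7 + 15761 = 15761 + 37*√7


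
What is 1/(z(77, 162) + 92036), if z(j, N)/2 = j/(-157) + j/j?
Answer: 157/14449812 ≈ 1.0865e-5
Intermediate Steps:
z(j, N) = 2 - 2*j/157 (z(j, N) = 2*(j/(-157) + j/j) = 2*(j*(-1/157) + 1) = 2*(-j/157 + 1) = 2*(1 - j/157) = 2 - 2*j/157)
1/(z(77, 162) + 92036) = 1/((2 - 2/157*77) + 92036) = 1/((2 - 154/157) + 92036) = 1/(160/157 + 92036) = 1/(14449812/157) = 157/14449812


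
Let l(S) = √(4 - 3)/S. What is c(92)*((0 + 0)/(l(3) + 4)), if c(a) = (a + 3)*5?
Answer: 0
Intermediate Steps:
l(S) = 1/S (l(S) = √1/S = 1/S)
c(a) = 15 + 5*a (c(a) = (3 + a)*5 = 15 + 5*a)
c(92)*((0 + 0)/(l(3) + 4)) = (15 + 5*92)*((0 + 0)/(1/3 + 4)) = (15 + 460)*(0/(⅓ + 4)) = 475*(0/(13/3)) = 475*(0*(3/13)) = 475*0 = 0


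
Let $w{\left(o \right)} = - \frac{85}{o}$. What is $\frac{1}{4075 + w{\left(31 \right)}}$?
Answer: $\frac{31}{126240} \approx 0.00024556$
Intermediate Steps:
$\frac{1}{4075 + w{\left(31 \right)}} = \frac{1}{4075 - \frac{85}{31}} = \frac{1}{\frac{126240}{31}} = \frac{31}{126240}$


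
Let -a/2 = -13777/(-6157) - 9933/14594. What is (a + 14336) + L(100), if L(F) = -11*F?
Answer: 594522193387/44927629 ≈ 13233.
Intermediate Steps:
a = -139904057/44927629 (a = -2*(-13777/(-6157) - 9933/14594) = -2*(-13777*(-1/6157) - 9933*1/14594) = -2*(13777/6157 - 9933/14594) = -2*139904057/89855258 = -139904057/44927629 ≈ -3.1140)
(a + 14336) + L(100) = (-139904057/44927629 + 14336) - 11*100 = 643942585287/44927629 - 1100 = 594522193387/44927629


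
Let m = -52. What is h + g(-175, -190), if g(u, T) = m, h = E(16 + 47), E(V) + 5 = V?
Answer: 6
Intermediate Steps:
E(V) = -5 + V
h = 58 (h = -5 + (16 + 47) = -5 + 63 = 58)
g(u, T) = -52
h + g(-175, -190) = 58 - 52 = 6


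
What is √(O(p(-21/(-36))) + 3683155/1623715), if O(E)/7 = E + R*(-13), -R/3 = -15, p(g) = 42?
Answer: 2*I*√100151675810354/324743 ≈ 61.634*I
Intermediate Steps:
R = 45 (R = -3*(-15) = 45)
O(E) = -4095 + 7*E (O(E) = 7*(E + 45*(-13)) = 7*(E - 585) = 7*(-585 + E) = -4095 + 7*E)
√(O(p(-21/(-36))) + 3683155/1623715) = √((-4095 + 7*42) + 3683155/1623715) = √((-4095 + 294) + 3683155*(1/1623715)) = √(-3801 + 736631/324743) = √(-1233611512/324743) = 2*I*√100151675810354/324743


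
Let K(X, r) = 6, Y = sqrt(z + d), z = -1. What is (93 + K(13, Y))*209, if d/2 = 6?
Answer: 20691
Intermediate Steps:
d = 12 (d = 2*6 = 12)
Y = sqrt(11) (Y = sqrt(-1 + 12) = sqrt(11) ≈ 3.3166)
(93 + K(13, Y))*209 = (93 + 6)*209 = 99*209 = 20691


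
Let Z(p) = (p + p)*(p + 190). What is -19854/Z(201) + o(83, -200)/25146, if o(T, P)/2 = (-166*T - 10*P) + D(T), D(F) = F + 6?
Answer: -347820790/329374881 ≈ -1.0560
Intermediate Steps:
D(F) = 6 + F
Z(p) = 2*p*(190 + p) (Z(p) = (2*p)*(190 + p) = 2*p*(190 + p))
o(T, P) = 12 - 330*T - 20*P (o(T, P) = 2*((-166*T - 10*P) + (6 + T)) = 2*(6 - 165*T - 10*P) = 12 - 330*T - 20*P)
-19854/Z(201) + o(83, -200)/25146 = -19854*1/(402*(190 + 201)) + (12 - 330*83 - 20*(-200))/25146 = -19854/(2*201*391) + (12 - 27390 + 4000)*(1/25146) = -19854/157182 - 23378*1/25146 = -19854*1/157182 - 11689/12573 = -3309/26197 - 11689/12573 = -347820790/329374881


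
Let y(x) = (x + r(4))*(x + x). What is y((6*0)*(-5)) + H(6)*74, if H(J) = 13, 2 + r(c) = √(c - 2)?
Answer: 962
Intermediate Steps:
r(c) = -2 + √(-2 + c) (r(c) = -2 + √(c - 2) = -2 + √(-2 + c))
y(x) = 2*x*(-2 + x + √2) (y(x) = (x + (-2 + √(-2 + 4)))*(x + x) = (x + (-2 + √2))*(2*x) = (-2 + x + √2)*(2*x) = 2*x*(-2 + x + √2))
y((6*0)*(-5)) + H(6)*74 = 2*((6*0)*(-5))*(-2 + (6*0)*(-5) + √2) + 13*74 = 2*(0*(-5))*(-2 + 0*(-5) + √2) + 962 = 2*0*(-2 + 0 + √2) + 962 = 2*0*(-2 + √2) + 962 = 0 + 962 = 962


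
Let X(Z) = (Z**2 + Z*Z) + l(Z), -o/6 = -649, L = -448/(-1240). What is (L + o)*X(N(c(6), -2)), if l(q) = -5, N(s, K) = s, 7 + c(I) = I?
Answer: -1810878/155 ≈ -11683.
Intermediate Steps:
c(I) = -7 + I
L = 56/155 (L = -448*(-1/1240) = 56/155 ≈ 0.36129)
o = 3894 (o = -6*(-649) = 3894)
X(Z) = -5 + 2*Z**2 (X(Z) = (Z**2 + Z*Z) - 5 = (Z**2 + Z**2) - 5 = 2*Z**2 - 5 = -5 + 2*Z**2)
(L + o)*X(N(c(6), -2)) = (56/155 + 3894)*(-5 + 2*(-7 + 6)**2) = 603626*(-5 + 2*(-1)**2)/155 = 603626*(-5 + 2*1)/155 = 603626*(-5 + 2)/155 = (603626/155)*(-3) = -1810878/155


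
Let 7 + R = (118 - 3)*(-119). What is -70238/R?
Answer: 5017/978 ≈ 5.1299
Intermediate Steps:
R = -13692 (R = -7 + (118 - 3)*(-119) = -7 + 115*(-119) = -7 - 13685 = -13692)
-70238/R = -70238/(-13692) = -70238*(-1/13692) = 5017/978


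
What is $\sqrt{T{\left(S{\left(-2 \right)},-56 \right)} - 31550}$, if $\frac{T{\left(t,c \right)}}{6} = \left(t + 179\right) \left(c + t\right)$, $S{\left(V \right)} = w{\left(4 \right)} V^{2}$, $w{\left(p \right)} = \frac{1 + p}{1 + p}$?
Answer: $i \sqrt{88646} \approx 297.73 i$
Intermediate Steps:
$w{\left(p \right)} = 1$
$S{\left(V \right)} = V^{2}$ ($S{\left(V \right)} = 1 V^{2} = V^{2}$)
$T{\left(t,c \right)} = 6 \left(179 + t\right) \left(c + t\right)$ ($T{\left(t,c \right)} = 6 \left(t + 179\right) \left(c + t\right) = 6 \left(179 + t\right) \left(c + t\right)$)
$\sqrt{T{\left(S{\left(-2 \right)},-56 \right)} - 31550} = \sqrt{\left(6 \left(\left(-2\right)^{2}\right)^{2} + 1074 \left(-56\right) + 1074 \left(-2\right)^{2} + 6 \left(-56\right) \left(-2\right)^{2}\right) - 31550} = \sqrt{\left(6 \cdot 4^{2} - 60144 + 1074 \cdot 4 + 6 \left(-56\right) 4\right) - 31550} = \sqrt{\left(6 \cdot 16 - 60144 + 4296 - 1344\right) - 31550} = \sqrt{\left(96 - 60144 + 4296 - 1344\right) - 31550} = \sqrt{-57096 - 31550} = \sqrt{-88646} = i \sqrt{88646}$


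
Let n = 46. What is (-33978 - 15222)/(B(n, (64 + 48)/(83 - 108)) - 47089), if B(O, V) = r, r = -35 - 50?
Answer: 24600/23587 ≈ 1.0429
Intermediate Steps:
r = -85
B(O, V) = -85
(-33978 - 15222)/(B(n, (64 + 48)/(83 - 108)) - 47089) = (-33978 - 15222)/(-85 - 47089) = -49200/(-47174) = -49200*(-1/47174) = 24600/23587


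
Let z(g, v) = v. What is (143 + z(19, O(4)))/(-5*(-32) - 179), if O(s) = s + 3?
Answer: -150/19 ≈ -7.8947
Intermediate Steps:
O(s) = 3 + s
(143 + z(19, O(4)))/(-5*(-32) - 179) = (143 + (3 + 4))/(-5*(-32) - 179) = (143 + 7)/(160 - 179) = 150/(-19) = 150*(-1/19) = -150/19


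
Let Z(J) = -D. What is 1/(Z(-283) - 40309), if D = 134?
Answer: -1/40443 ≈ -2.4726e-5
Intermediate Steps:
Z(J) = -134 (Z(J) = -1*134 = -134)
1/(Z(-283) - 40309) = 1/(-134 - 40309) = 1/(-40443) = -1/40443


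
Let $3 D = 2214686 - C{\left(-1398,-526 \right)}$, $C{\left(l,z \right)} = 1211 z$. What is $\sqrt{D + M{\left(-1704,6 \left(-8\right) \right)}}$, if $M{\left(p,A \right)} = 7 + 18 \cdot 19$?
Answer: $\frac{17 \sqrt{29613}}{3} \approx 975.14$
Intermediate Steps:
$M{\left(p,A \right)} = 349$ ($M{\left(p,A \right)} = 7 + 342 = 349$)
$D = \frac{2851672}{3}$ ($D = \frac{2214686 - 1211 \left(-526\right)}{3} = \frac{2214686 - -636986}{3} = \frac{2214686 + 636986}{3} = \frac{1}{3} \cdot 2851672 = \frac{2851672}{3} \approx 9.5056 \cdot 10^{5}$)
$\sqrt{D + M{\left(-1704,6 \left(-8\right) \right)}} = \sqrt{\frac{2851672}{3} + 349} = \sqrt{\frac{2852719}{3}} = \frac{17 \sqrt{29613}}{3}$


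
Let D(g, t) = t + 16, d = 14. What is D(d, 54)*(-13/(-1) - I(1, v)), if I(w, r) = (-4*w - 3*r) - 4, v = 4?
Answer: 2310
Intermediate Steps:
I(w, r) = -4 - 4*w - 3*r
D(g, t) = 16 + t
D(d, 54)*(-13/(-1) - I(1, v)) = (16 + 54)*(-13/(-1) - (-4 - 4*1 - 3*4)) = 70*(-13*(-1) - (-4 - 4 - 12)) = 70*(13 - 1*(-20)) = 70*(13 + 20) = 70*33 = 2310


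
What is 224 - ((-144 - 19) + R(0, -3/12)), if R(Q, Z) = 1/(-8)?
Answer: 3097/8 ≈ 387.13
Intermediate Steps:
R(Q, Z) = -⅛
224 - ((-144 - 19) + R(0, -3/12)) = 224 - ((-144 - 19) - ⅛) = 224 - (-163 - ⅛) = 224 - 1*(-1305/8) = 224 + 1305/8 = 3097/8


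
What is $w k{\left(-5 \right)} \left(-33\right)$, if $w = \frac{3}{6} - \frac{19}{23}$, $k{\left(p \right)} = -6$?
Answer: $- \frac{1485}{23} \approx -64.565$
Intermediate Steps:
$w = - \frac{15}{46}$ ($w = 3 \cdot \frac{1}{6} - \frac{19}{23} = \frac{1}{2} - \frac{19}{23} = - \frac{15}{46} \approx -0.32609$)
$w k{\left(-5 \right)} \left(-33\right) = \left(- \frac{15}{46}\right) \left(-6\right) \left(-33\right) = \frac{45}{23} \left(-33\right) = - \frac{1485}{23}$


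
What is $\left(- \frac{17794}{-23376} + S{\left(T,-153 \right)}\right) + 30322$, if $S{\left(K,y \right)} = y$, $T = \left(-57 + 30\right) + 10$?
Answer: $\frac{352624169}{11688} \approx 30170.0$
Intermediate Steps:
$T = -17$ ($T = -27 + 10 = -17$)
$\left(- \frac{17794}{-23376} + S{\left(T,-153 \right)}\right) + 30322 = \left(- \frac{17794}{-23376} - 153\right) + 30322 = \left(\left(-17794\right) \left(- \frac{1}{23376}\right) - 153\right) + 30322 = \left(\frac{8897}{11688} - 153\right) + 30322 = - \frac{1779367}{11688} + 30322 = \frac{352624169}{11688}$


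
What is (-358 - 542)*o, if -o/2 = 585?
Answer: 1053000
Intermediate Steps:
o = -1170 (o = -2*585 = -1170)
(-358 - 542)*o = (-358 - 542)*(-1170) = -900*(-1170) = 1053000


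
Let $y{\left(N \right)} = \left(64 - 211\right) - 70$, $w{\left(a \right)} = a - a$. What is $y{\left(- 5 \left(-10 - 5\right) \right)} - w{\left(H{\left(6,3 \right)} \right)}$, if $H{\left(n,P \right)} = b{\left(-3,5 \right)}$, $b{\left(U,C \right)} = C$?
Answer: $-217$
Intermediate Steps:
$H{\left(n,P \right)} = 5$
$w{\left(a \right)} = 0$
$y{\left(N \right)} = -217$ ($y{\left(N \right)} = -147 - 70 = -217$)
$y{\left(- 5 \left(-10 - 5\right) \right)} - w{\left(H{\left(6,3 \right)} \right)} = -217 - 0 = -217 + 0 = -217$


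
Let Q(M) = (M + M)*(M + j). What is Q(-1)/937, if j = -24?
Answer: 50/937 ≈ 0.053362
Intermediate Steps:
Q(M) = 2*M*(-24 + M) (Q(M) = (M + M)*(M - 24) = (2*M)*(-24 + M) = 2*M*(-24 + M))
Q(-1)/937 = (2*(-1)*(-24 - 1))/937 = (2*(-1)*(-25))*(1/937) = 50*(1/937) = 50/937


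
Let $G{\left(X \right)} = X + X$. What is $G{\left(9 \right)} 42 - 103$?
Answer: $653$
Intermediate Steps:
$G{\left(X \right)} = 2 X$
$G{\left(9 \right)} 42 - 103 = 2 \cdot 9 \cdot 42 - 103 = 18 \cdot 42 - 103 = 756 - 103 = 653$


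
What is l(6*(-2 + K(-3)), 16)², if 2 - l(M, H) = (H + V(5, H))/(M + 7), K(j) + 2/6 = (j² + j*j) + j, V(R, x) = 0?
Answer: 22500/6889 ≈ 3.2661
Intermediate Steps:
K(j) = -⅓ + j + 2*j² (K(j) = -⅓ + ((j² + j*j) + j) = -⅓ + ((j² + j²) + j) = -⅓ + (2*j² + j) = -⅓ + (j + 2*j²) = -⅓ + j + 2*j²)
l(M, H) = 2 - H/(7 + M) (l(M, H) = 2 - (H + 0)/(M + 7) = 2 - H/(7 + M))
l(6*(-2 + K(-3)), 16)² = ((14 - 1*16 + 2*(6*(-2 + (-⅓ - 3 + 2*(-3)²))))/(7 + 6*(-2 + (-⅓ - 3 + 2*(-3)²))))² = ((14 - 16 + 2*(6*(-2 + (-⅓ - 3 + 2*9))))/(7 + 6*(-2 + (-⅓ - 3 + 2*9))))² = ((14 - 16 + 2*(6*(-2 + (-⅓ - 3 + 18))))/(7 + 6*(-2 + (-⅓ - 3 + 18))))² = ((14 - 16 + 2*(6*(-2 + 44/3)))/(7 + 6*(-2 + 44/3)))² = ((14 - 16 + 2*(6*(38/3)))/(7 + 6*(38/3)))² = ((14 - 16 + 2*76)/(7 + 76))² = ((14 - 16 + 152)/83)² = ((1/83)*150)² = (150/83)² = 22500/6889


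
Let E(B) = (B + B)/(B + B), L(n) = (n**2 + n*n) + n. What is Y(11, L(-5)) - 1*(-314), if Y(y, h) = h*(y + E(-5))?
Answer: 854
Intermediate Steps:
L(n) = n + 2*n**2 (L(n) = (n**2 + n**2) + n = 2*n**2 + n = n + 2*n**2)
E(B) = 1 (E(B) = (2*B)/((2*B)) = (2*B)*(1/(2*B)) = 1)
Y(y, h) = h*(1 + y) (Y(y, h) = h*(y + 1) = h*(1 + y))
Y(11, L(-5)) - 1*(-314) = (-5*(1 + 2*(-5)))*(1 + 11) - 1*(-314) = -5*(1 - 10)*12 + 314 = -5*(-9)*12 + 314 = 45*12 + 314 = 540 + 314 = 854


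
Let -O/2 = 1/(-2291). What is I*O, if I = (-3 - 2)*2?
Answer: -20/2291 ≈ -0.0087298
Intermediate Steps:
I = -10 (I = -5*2 = -10)
O = 2/2291 (O = -2/(-2291) = -2*(-1/2291) = 2/2291 ≈ 0.00087298)
I*O = -10*2/2291 = -20/2291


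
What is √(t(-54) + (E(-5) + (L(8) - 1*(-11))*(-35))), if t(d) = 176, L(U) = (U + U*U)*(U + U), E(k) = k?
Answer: I*√40534 ≈ 201.33*I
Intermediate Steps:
L(U) = 2*U*(U + U²) (L(U) = (U + U²)*(2*U) = 2*U*(U + U²))
√(t(-54) + (E(-5) + (L(8) - 1*(-11))*(-35))) = √(176 + (-5 + (2*8²*(1 + 8) - 1*(-11))*(-35))) = √(176 + (-5 + (2*64*9 + 11)*(-35))) = √(176 + (-5 + (1152 + 11)*(-35))) = √(176 + (-5 + 1163*(-35))) = √(176 + (-5 - 40705)) = √(176 - 40710) = √(-40534) = I*√40534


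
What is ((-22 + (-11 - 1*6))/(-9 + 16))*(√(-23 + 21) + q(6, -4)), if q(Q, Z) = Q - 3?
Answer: -117/7 - 39*I*√2/7 ≈ -16.714 - 7.8792*I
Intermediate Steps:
q(Q, Z) = -3 + Q
((-22 + (-11 - 1*6))/(-9 + 16))*(√(-23 + 21) + q(6, -4)) = ((-22 + (-11 - 1*6))/(-9 + 16))*(√(-23 + 21) + (-3 + 6)) = ((-22 + (-11 - 6))/7)*(√(-2) + 3) = ((-22 - 17)*(⅐))*(I*√2 + 3) = (-39*⅐)*(3 + I*√2) = -39*(3 + I*√2)/7 = -117/7 - 39*I*√2/7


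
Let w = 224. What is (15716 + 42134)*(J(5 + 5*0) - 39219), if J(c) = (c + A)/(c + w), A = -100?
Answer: -519565081100/229 ≈ -2.2688e+9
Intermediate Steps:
J(c) = (-100 + c)/(224 + c) (J(c) = (c - 100)/(c + 224) = (-100 + c)/(224 + c))
(15716 + 42134)*(J(5 + 5*0) - 39219) = (15716 + 42134)*((-100 + (5 + 5*0))/(224 + (5 + 5*0)) - 39219) = 57850*((-100 + (5 + 0))/(224 + (5 + 0)) - 39219) = 57850*((-100 + 5)/(224 + 5) - 39219) = 57850*(-95/229 - 39219) = 57850*(-8981246/229) = -519565081100/229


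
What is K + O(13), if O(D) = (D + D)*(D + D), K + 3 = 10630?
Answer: 11303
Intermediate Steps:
K = 10627 (K = -3 + 10630 = 10627)
O(D) = 4*D**2 (O(D) = (2*D)*(2*D) = 4*D**2)
K + O(13) = 10627 + 4*13**2 = 10627 + 4*169 = 10627 + 676 = 11303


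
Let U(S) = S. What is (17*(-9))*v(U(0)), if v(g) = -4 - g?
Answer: 612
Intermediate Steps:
(17*(-9))*v(U(0)) = (17*(-9))*(-4 - 1*0) = -153*(-4 + 0) = -153*(-4) = 612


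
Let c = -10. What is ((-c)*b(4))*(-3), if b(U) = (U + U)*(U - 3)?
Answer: -240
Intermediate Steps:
b(U) = 2*U*(-3 + U) (b(U) = (2*U)*(-3 + U) = 2*U*(-3 + U))
((-c)*b(4))*(-3) = ((-1*(-10))*(2*4*(-3 + 4)))*(-3) = (10*(2*4*1))*(-3) = (10*8)*(-3) = 80*(-3) = -240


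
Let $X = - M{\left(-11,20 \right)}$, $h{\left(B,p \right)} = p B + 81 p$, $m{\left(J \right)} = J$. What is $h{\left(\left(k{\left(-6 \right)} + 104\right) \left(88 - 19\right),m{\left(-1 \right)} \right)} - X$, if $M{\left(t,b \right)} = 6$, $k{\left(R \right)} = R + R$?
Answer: $-6423$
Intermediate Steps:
$k{\left(R \right)} = 2 R$
$h{\left(B,p \right)} = 81 p + B p$ ($h{\left(B,p \right)} = B p + 81 p = 81 p + B p$)
$X = -6$ ($X = \left(-1\right) 6 = -6$)
$h{\left(\left(k{\left(-6 \right)} + 104\right) \left(88 - 19\right),m{\left(-1 \right)} \right)} - X = - (81 + \left(2 \left(-6\right) + 104\right) \left(88 - 19\right)) - -6 = - (81 + \left(-12 + 104\right) 69) + 6 = - (81 + 92 \cdot 69) + 6 = - (81 + 6348) + 6 = \left(-1\right) 6429 + 6 = -6429 + 6 = -6423$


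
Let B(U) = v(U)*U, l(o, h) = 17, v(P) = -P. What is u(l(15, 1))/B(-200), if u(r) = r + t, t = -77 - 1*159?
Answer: 219/40000 ≈ 0.0054750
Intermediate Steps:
t = -236 (t = -77 - 159 = -236)
u(r) = -236 + r (u(r) = r - 236 = -236 + r)
B(U) = -U² (B(U) = (-U)*U = -U²)
u(l(15, 1))/B(-200) = (-236 + 17)/((-1*(-200)²)) = -219/((-1*40000)) = -219/(-40000) = -219*(-1/40000) = 219/40000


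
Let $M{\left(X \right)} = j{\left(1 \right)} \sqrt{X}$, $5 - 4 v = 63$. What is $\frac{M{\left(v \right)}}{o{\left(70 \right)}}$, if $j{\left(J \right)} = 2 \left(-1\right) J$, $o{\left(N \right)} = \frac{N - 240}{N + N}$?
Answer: $\frac{14 i \sqrt{58}}{17} \approx 6.2718 i$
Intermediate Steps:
$o{\left(N \right)} = \frac{-240 + N}{2 N}$
$j{\left(J \right)} = - 2 J$
$v = - \frac{29}{2}$ ($v = \frac{5}{4} - \frac{63}{4} = - \frac{29}{2} \approx -14.5$)
$M{\left(X \right)} = - 2 \sqrt{X}$ ($M{\left(X \right)} = \left(-2\right) 1 \sqrt{X} = - 2 \sqrt{X}$)
$\frac{M{\left(v \right)}}{o{\left(70 \right)}} = \frac{\left(-2\right) \sqrt{- \frac{29}{2}}}{\frac{1}{2} \cdot \frac{1}{70} \left(-240 + 70\right)} = \frac{\left(-2\right) \frac{i \sqrt{58}}{2}}{\frac{1}{2} \cdot \frac{1}{70} \left(-170\right)} = \frac{\left(-1\right) i \sqrt{58}}{- \frac{17}{14}} = - i \sqrt{58} \left(- \frac{14}{17}\right) = \frac{14 i \sqrt{58}}{17}$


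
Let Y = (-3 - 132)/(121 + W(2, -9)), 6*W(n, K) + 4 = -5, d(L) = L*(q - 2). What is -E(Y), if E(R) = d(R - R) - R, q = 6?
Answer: -270/239 ≈ -1.1297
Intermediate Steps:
d(L) = 4*L (d(L) = L*(6 - 2) = L*4 = 4*L)
W(n, K) = -3/2 (W(n, K) = -⅔ + (⅙)*(-5) = -⅔ - ⅚ = -3/2)
Y = -270/239 (Y = (-3 - 132)/(121 - 3/2) = -135/239/2 = -135*2/239 = -270/239 ≈ -1.1297)
E(R) = -R (E(R) = 4*(R - R) - R = 4*0 - R = 0 - R = -R)
-E(Y) = -(-1)*(-270)/239 = -1*270/239 = -270/239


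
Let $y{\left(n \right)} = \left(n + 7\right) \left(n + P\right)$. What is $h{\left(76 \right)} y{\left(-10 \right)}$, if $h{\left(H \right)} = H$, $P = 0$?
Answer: $2280$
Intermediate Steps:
$y{\left(n \right)} = n \left(7 + n\right)$ ($y{\left(n \right)} = \left(n + 7\right) \left(n + 0\right) = \left(7 + n\right) n = n \left(7 + n\right)$)
$h{\left(76 \right)} y{\left(-10 \right)} = 76 \left(- 10 \left(7 - 10\right)\right) = 76 \left(\left(-10\right) \left(-3\right)\right) = 76 \cdot 30 = 2280$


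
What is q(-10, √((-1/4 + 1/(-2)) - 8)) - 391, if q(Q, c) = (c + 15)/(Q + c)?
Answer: -34130/87 - 10*I*√35/87 ≈ -392.3 - 0.68001*I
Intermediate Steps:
q(Q, c) = (15 + c)/(Q + c)
q(-10, √((-1/4 + 1/(-2)) - 8)) - 391 = (15 + √((-1/4 + 1/(-2)) - 8))/(-10 + √((-1/4 + 1/(-2)) - 8)) - 391 = (15 + √((-1*¼ + 1*(-½)) - 8))/(-10 + √((-1*¼ + 1*(-½)) - 8)) - 391 = (15 + √((-¼ - ½) - 8))/(-10 + √((-¼ - ½) - 8)) - 391 = (15 + √(-¾ - 8))/(-10 + √(-¾ - 8)) - 391 = (15 + √(-35/4))/(-10 + √(-35/4)) - 391 = (15 + I*√35/2)/(-10 + I*√35/2) - 391 = -391 + (15 + I*√35/2)/(-10 + I*√35/2)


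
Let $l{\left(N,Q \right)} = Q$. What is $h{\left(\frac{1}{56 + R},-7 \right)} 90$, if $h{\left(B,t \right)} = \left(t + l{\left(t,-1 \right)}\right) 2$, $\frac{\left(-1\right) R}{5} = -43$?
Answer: $-1440$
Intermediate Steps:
$R = 215$ ($R = \left(-5\right) \left(-43\right) = 215$)
$h{\left(B,t \right)} = -2 + 2 t$ ($h{\left(B,t \right)} = \left(t - 1\right) 2 = \left(-1 + t\right) 2 = -2 + 2 t$)
$h{\left(\frac{1}{56 + R},-7 \right)} 90 = \left(-2 + 2 \left(-7\right)\right) 90 = \left(-2 - 14\right) 90 = \left(-16\right) 90 = -1440$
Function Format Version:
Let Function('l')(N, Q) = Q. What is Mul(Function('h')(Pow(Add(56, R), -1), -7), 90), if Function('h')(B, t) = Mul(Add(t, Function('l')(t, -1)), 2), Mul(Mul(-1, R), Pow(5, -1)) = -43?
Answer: -1440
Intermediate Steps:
R = 215 (R = Mul(-5, -43) = 215)
Function('h')(B, t) = Add(-2, Mul(2, t)) (Function('h')(B, t) = Mul(Add(t, -1), 2) = Mul(Add(-1, t), 2) = Add(-2, Mul(2, t)))
Mul(Function('h')(Pow(Add(56, R), -1), -7), 90) = Mul(Add(-2, Mul(2, -7)), 90) = Mul(Add(-2, -14), 90) = Mul(-16, 90) = -1440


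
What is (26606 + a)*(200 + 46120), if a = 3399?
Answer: 1389831600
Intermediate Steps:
(26606 + a)*(200 + 46120) = (26606 + 3399)*(200 + 46120) = 30005*46320 = 1389831600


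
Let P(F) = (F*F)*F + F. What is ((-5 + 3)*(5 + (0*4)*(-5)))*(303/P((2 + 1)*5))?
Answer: -101/113 ≈ -0.89381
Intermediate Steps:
P(F) = F + F³ (P(F) = F²*F + F = F³ + F = F + F³)
((-5 + 3)*(5 + (0*4)*(-5)))*(303/P((2 + 1)*5)) = ((-5 + 3)*(5 + (0*4)*(-5)))*(303/((2 + 1)*5 + ((2 + 1)*5)³)) = (-2*(5 + 0*(-5)))*(303/(3*5 + (3*5)³)) = (-2*(5 + 0))*(303/(15 + 15³)) = (-2*5)*(303/(15 + 3375)) = -3030/3390 = -10*101/1130 = -101/113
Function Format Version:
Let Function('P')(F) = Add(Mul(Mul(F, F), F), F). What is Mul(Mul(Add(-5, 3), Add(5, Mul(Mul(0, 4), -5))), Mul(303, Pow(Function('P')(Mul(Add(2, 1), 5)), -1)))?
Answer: Rational(-101, 113) ≈ -0.89381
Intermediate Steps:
Function('P')(F) = Add(F, Pow(F, 3)) (Function('P')(F) = Add(Mul(Pow(F, 2), F), F) = Add(Pow(F, 3), F) = Add(F, Pow(F, 3)))
Mul(Mul(Add(-5, 3), Add(5, Mul(Mul(0, 4), -5))), Mul(303, Pow(Function('P')(Mul(Add(2, 1), 5)), -1))) = Mul(Mul(Add(-5, 3), Add(5, Mul(Mul(0, 4), -5))), Mul(303, Pow(Add(Mul(Add(2, 1), 5), Pow(Mul(Add(2, 1), 5), 3)), -1))) = Mul(Mul(-2, Add(5, Mul(0, -5))), Mul(303, Pow(Add(Mul(3, 5), Pow(Mul(3, 5), 3)), -1))) = Mul(Mul(-2, Add(5, 0)), Mul(303, Pow(Add(15, Pow(15, 3)), -1))) = Mul(Mul(-2, 5), Mul(303, Pow(Add(15, 3375), -1))) = Mul(-10, Mul(303, Pow(3390, -1))) = Mul(-10, Mul(303, Rational(1, 3390))) = Mul(-10, Rational(101, 1130)) = Rational(-101, 113)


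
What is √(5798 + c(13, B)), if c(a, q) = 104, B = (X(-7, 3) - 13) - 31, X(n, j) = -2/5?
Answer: √5902 ≈ 76.824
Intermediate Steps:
X(n, j) = -⅖ (X(n, j) = -2/5 = -1*⅖ = -⅖)
B = -222/5 (B = (-⅖ - 13) - 31 = -67/5 - 31 = -222/5 ≈ -44.400)
√(5798 + c(13, B)) = √(5798 + 104) = √5902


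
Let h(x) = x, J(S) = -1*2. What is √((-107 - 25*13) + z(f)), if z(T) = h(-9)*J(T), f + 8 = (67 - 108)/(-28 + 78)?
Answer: 3*I*√46 ≈ 20.347*I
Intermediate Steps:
J(S) = -2
f = -441/50 (f = -8 + (67 - 108)/(-28 + 78) = -8 - 41/50 = -441/50 ≈ -8.8200)
z(T) = 18 (z(T) = -9*(-2) = 18)
√((-107 - 25*13) + z(f)) = √((-107 - 25*13) + 18) = √((-107 - 325) + 18) = √(-432 + 18) = √(-414) = 3*I*√46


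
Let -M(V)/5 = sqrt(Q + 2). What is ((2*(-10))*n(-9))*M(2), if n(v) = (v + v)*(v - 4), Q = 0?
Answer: 23400*sqrt(2) ≈ 33093.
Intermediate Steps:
n(v) = 2*v*(-4 + v) (n(v) = (2*v)*(-4 + v) = 2*v*(-4 + v))
M(V) = -5*sqrt(2) (M(V) = -5*sqrt(0 + 2) = -5*sqrt(2))
((2*(-10))*n(-9))*M(2) = ((2*(-10))*(2*(-9)*(-4 - 9)))*(-5*sqrt(2)) = (-40*(-9)*(-13))*(-5*sqrt(2)) = (-20*234)*(-5*sqrt(2)) = -(-23400)*sqrt(2) = 23400*sqrt(2)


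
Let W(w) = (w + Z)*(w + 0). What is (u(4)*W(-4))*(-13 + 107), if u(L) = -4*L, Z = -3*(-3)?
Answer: 30080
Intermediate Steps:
Z = 9
W(w) = w*(9 + w) (W(w) = (w + 9)*(w + 0) = (9 + w)*w = w*(9 + w))
(u(4)*W(-4))*(-13 + 107) = ((-4*4)*(-4*(9 - 4)))*(-13 + 107) = -(-64)*5*94 = -16*(-20)*94 = 320*94 = 30080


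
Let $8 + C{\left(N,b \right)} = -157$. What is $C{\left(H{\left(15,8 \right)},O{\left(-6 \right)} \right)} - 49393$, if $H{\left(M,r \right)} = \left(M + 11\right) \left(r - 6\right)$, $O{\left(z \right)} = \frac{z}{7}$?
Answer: $-49558$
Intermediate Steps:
$O{\left(z \right)} = \frac{z}{7}$ ($O{\left(z \right)} = z \frac{1}{7} = \frac{z}{7}$)
$H{\left(M,r \right)} = \left(-6 + r\right) \left(11 + M\right)$ ($H{\left(M,r \right)} = \left(11 + M\right) \left(-6 + r\right) = \left(-6 + r\right) \left(11 + M\right)$)
$C{\left(N,b \right)} = -165$ ($C{\left(N,b \right)} = -8 - 157 = -165$)
$C{\left(H{\left(15,8 \right)},O{\left(-6 \right)} \right)} - 49393 = -165 - 49393 = -49558$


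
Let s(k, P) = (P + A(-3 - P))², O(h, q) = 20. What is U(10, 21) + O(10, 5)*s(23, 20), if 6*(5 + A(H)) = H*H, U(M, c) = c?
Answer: 1915994/9 ≈ 2.1289e+5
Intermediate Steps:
A(H) = -5 + H²/6 (A(H) = -5 + (H*H)/6 = -5 + H²/6)
s(k, P) = (-5 + P + (-3 - P)²/6)² (s(k, P) = (P + (-5 + (-3 - P)²/6))² = (-5 + P + (-3 - P)²/6)²)
U(10, 21) + O(10, 5)*s(23, 20) = 21 + 20*((-30 + (3 + 20)² + 6*20)²/36) = 21 + 20*((-30 + 23² + 120)²/36) = 21 + 20*((-30 + 529 + 120)²/36) = 21 + 20*((1/36)*619²) = 21 + 20*((1/36)*383161) = 21 + 20*(383161/36) = 21 + 1915805/9 = 1915994/9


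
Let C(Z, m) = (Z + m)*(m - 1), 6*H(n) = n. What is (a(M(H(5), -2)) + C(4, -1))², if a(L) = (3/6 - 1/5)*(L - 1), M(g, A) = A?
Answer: 4761/100 ≈ 47.610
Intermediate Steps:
H(n) = n/6
C(Z, m) = (-1 + m)*(Z + m) (C(Z, m) = (Z + m)*(-1 + m) = (-1 + m)*(Z + m))
a(L) = -3/10 + 3*L/10 (a(L) = (3*(⅙) - 1*⅕)*(-1 + L) = (½ - ⅕)*(-1 + L) = 3*(-1 + L)/10 = -3/10 + 3*L/10)
(a(M(H(5), -2)) + C(4, -1))² = ((-3/10 + (3/10)*(-2)) + ((-1)² - 1*4 - 1*(-1) + 4*(-1)))² = ((-3/10 - ⅗) + (1 - 4 + 1 - 4))² = (-9/10 - 6)² = (-69/10)² = 4761/100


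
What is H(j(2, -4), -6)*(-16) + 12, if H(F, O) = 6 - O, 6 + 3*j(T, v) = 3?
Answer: -180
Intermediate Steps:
j(T, v) = -1 (j(T, v) = -2 + (⅓)*3 = -2 + 1 = -1)
H(j(2, -4), -6)*(-16) + 12 = (6 - 1*(-6))*(-16) + 12 = (6 + 6)*(-16) + 12 = 12*(-16) + 12 = -192 + 12 = -180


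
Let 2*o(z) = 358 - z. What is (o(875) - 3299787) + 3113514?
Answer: -373063/2 ≈ -1.8653e+5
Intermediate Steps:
o(z) = 179 - z/2 (o(z) = (358 - z)/2 = 179 - z/2)
(o(875) - 3299787) + 3113514 = ((179 - ½*875) - 3299787) + 3113514 = ((179 - 875/2) - 3299787) + 3113514 = (-517/2 - 3299787) + 3113514 = -6600091/2 + 3113514 = -373063/2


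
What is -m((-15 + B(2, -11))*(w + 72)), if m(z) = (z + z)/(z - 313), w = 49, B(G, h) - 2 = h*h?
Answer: -26136/12755 ≈ -2.0491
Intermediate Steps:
B(G, h) = 2 + h**2 (B(G, h) = 2 + h*h = 2 + h**2)
m(z) = 2*z/(-313 + z) (m(z) = (2*z)/(-313 + z) = 2*z/(-313 + z))
-m((-15 + B(2, -11))*(w + 72)) = -2*(-15 + (2 + (-11)**2))*(49 + 72)/(-313 + (-15 + (2 + (-11)**2))*(49 + 72)) = -2*(-15 + (2 + 121))*121/(-313 + (-15 + (2 + 121))*121) = -2*(-15 + 123)*121/(-313 + (-15 + 123)*121) = -2*108*121/(-313 + 108*121) = -2*13068/(-313 + 13068) = -2*13068/12755 = -1*26136/12755 = -26136/12755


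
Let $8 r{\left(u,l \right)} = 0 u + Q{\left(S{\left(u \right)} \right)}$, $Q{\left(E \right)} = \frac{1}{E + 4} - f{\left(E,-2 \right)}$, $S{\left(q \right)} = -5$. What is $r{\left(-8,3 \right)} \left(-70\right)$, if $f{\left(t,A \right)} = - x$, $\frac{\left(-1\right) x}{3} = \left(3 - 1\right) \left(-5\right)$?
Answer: $- \frac{1015}{4} \approx -253.75$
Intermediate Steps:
$x = 30$ ($x = - 3 \left(3 - 1\right) \left(-5\right) = - 3 \cdot 2 \left(-5\right) = \left(-3\right) \left(-10\right) = 30$)
$f{\left(t,A \right)} = -30$ ($f{\left(t,A \right)} = \left(-1\right) 30 = -30$)
$Q{\left(E \right)} = 30 + \frac{1}{4 + E}$ ($Q{\left(E \right)} = \frac{1}{E + 4} - -30 = \frac{1}{4 + E} + 30 = 30 + \frac{1}{4 + E}$)
$r{\left(u,l \right)} = \frac{29}{8}$ ($r{\left(u,l \right)} = \frac{0 u + \frac{121 + 30 \left(-5\right)}{4 - 5}}{8} = \frac{0 + \frac{121 - 150}{-1}}{8} = \frac{0 - -29}{8} = \frac{0 + 29}{8} = \frac{1}{8} \cdot 29 = \frac{29}{8}$)
$r{\left(-8,3 \right)} \left(-70\right) = \frac{29}{8} \left(-70\right) = - \frac{1015}{4}$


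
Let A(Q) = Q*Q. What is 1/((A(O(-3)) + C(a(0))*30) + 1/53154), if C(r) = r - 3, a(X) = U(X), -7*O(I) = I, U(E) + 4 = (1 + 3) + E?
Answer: -2604546/233930705 ≈ -0.011134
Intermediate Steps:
U(E) = E (U(E) = -4 + ((1 + 3) + E) = -4 + (4 + E) = E)
O(I) = -I/7
a(X) = X
A(Q) = Q**2
C(r) = -3 + r
1/((A(O(-3)) + C(a(0))*30) + 1/53154) = 1/(((-1/7*(-3))**2 + (-3 + 0)*30) + 1/53154) = 1/(((3/7)**2 - 3*30) + 1/53154) = 1/((9/49 - 90) + 1/53154) = 1/(-4401/49 + 1/53154) = 1/(-233930705/2604546) = -2604546/233930705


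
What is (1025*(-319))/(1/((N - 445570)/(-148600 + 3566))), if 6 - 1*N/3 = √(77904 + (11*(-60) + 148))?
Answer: -72842182600/72517 - 1961850*√4837/72517 ≈ -1.0064e+6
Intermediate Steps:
N = 18 - 12*√4837 (N = 18 - 3*√(77904 + (11*(-60) + 148)) = 18 - 3*√(77904 + (-660 + 148)) = 18 - 3*√(77904 - 512) = 18 - 12*√4837 ≈ -816.58)
(1025*(-319))/(1/((N - 445570)/(-148600 + 3566))) = (1025*(-319))/(1/(((18 - 12*√4837) - 445570)/(-148600 + 3566))) = -326975*(-445552 - 12*√4837)/(-145034) = -326975*(-445552 - 12*√4837)*(-1/145034) = -(72842182600/72517 + 1961850*√4837/72517) = -326975*(222776/72517 + 6*√4837/72517) = -72842182600/72517 - 1961850*√4837/72517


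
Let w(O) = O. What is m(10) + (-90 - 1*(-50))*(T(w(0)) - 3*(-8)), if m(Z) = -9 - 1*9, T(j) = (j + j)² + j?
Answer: -978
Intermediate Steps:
T(j) = j + 4*j² (T(j) = (2*j)² + j = 4*j² + j = j + 4*j²)
m(Z) = -18 (m(Z) = -9 - 9 = -18)
m(10) + (-90 - 1*(-50))*(T(w(0)) - 3*(-8)) = -18 + (-90 - 1*(-50))*(0*(1 + 4*0) - 3*(-8)) = -18 + (-90 + 50)*(0*(1 + 0) + 24) = -18 - 40*(0*1 + 24) = -18 - 40*(0 + 24) = -18 - 40*24 = -18 - 960 = -978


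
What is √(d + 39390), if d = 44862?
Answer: 2*√21063 ≈ 290.26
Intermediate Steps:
√(d + 39390) = √(44862 + 39390) = √84252 = 2*√21063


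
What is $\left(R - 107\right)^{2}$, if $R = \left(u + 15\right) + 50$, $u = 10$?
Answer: $1024$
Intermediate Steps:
$R = 75$ ($R = \left(10 + 15\right) + 50 = 25 + 50 = 75$)
$\left(R - 107\right)^{2} = \left(75 - 107\right)^{2} = \left(-32\right)^{2} = 1024$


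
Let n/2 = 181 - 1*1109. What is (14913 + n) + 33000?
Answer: 46057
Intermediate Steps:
n = -1856 (n = 2*(181 - 1*1109) = 2*(181 - 1109) = 2*(-928) = -1856)
(14913 + n) + 33000 = (14913 - 1856) + 33000 = 13057 + 33000 = 46057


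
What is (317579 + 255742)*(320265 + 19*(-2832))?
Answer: 152765393697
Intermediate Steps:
(317579 + 255742)*(320265 + 19*(-2832)) = 573321*(320265 - 53808) = 573321*266457 = 152765393697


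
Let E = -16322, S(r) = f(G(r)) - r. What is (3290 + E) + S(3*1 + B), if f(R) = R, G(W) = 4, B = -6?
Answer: -13025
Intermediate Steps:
S(r) = 4 - r
(3290 + E) + S(3*1 + B) = (3290 - 16322) + (4 - (3*1 - 6)) = -13032 + (4 - (3 - 6)) = -13032 + (4 - 1*(-3)) = -13032 + (4 + 3) = -13032 + 7 = -13025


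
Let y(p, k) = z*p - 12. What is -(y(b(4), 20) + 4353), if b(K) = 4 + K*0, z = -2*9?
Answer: -4269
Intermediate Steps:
z = -18
b(K) = 4 (b(K) = 4 + 0 = 4)
y(p, k) = -12 - 18*p (y(p, k) = -18*p - 12 = -12 - 18*p)
-(y(b(4), 20) + 4353) = -((-12 - 18*4) + 4353) = -((-12 - 72) + 4353) = -(-84 + 4353) = -1*4269 = -4269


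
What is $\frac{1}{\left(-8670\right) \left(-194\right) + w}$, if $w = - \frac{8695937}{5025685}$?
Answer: $\frac{5025685}{8453092960363} \approx 5.9454 \cdot 10^{-7}$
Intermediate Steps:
$w = - \frac{8695937}{5025685}$ ($w = \left(-8695937\right) \frac{1}{5025685} = - \frac{8695937}{5025685} \approx -1.7303$)
$\frac{1}{\left(-8670\right) \left(-194\right) + w} = \frac{1}{\left(-8670\right) \left(-194\right) - \frac{8695937}{5025685}} = \frac{1}{1681980 - \frac{8695937}{5025685}} = \frac{1}{\frac{8453092960363}{5025685}} = \frac{5025685}{8453092960363}$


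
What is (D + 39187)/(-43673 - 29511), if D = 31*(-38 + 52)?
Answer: -39621/73184 ≈ -0.54139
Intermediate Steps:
D = 434 (D = 31*14 = 434)
(D + 39187)/(-43673 - 29511) = (434 + 39187)/(-43673 - 29511) = 39621/(-73184) = 39621*(-1/73184) = -39621/73184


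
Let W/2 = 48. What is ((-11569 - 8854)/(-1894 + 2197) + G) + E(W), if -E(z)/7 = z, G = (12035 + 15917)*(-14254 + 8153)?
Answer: -51672375095/303 ≈ -1.7054e+8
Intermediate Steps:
G = -170535152 (G = 27952*(-6101) = -170535152)
W = 96 (W = 2*48 = 96)
E(z) = -7*z
((-11569 - 8854)/(-1894 + 2197) + G) + E(W) = ((-11569 - 8854)/(-1894 + 2197) - 170535152) - 7*96 = (-20423/303 - 170535152) - 672 = -51672171479/303 - 672 = -51672375095/303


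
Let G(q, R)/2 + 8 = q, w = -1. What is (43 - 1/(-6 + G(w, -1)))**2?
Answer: 1067089/576 ≈ 1852.6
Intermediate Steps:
G(q, R) = -16 + 2*q
(43 - 1/(-6 + G(w, -1)))**2 = (43 - 1/(-6 + (-16 + 2*(-1))))**2 = (43 - 1/(-6 + (-16 - 2)))**2 = (43 - 1/(-6 - 18))**2 = (43 - 1/(-24))**2 = (43 - 1*(-1/24))**2 = (43 + 1/24)**2 = (1033/24)**2 = 1067089/576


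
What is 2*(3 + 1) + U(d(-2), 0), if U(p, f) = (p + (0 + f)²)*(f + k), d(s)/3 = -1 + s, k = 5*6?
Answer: -262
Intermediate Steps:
k = 30
d(s) = -3 + 3*s (d(s) = 3*(-1 + s) = -3 + 3*s)
U(p, f) = (30 + f)*(p + f²) (U(p, f) = (p + (0 + f)²)*(f + 30) = (p + f²)*(30 + f) = (30 + f)*(p + f²))
2*(3 + 1) + U(d(-2), 0) = 2*(3 + 1) + (0³ + 30*(-3 + 3*(-2)) + 30*0² + 0*(-3 + 3*(-2))) = 2*4 + (0 + 30*(-3 - 6) + 30*0 + 0*(-3 - 6)) = 8 + (0 + 30*(-9) + 0 + 0*(-9)) = 8 + (0 - 270 + 0 + 0) = 8 - 270 = -262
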